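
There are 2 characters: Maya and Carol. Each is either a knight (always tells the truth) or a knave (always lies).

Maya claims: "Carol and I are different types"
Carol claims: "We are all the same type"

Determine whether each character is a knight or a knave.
Maya is a knight.
Carol is a knave.

Verification:
- Maya (knight) says "Carol and I are different types" - this is TRUE because Maya is a knight and Carol is a knave.
- Carol (knave) says "We are all the same type" - this is FALSE (a lie) because Maya is a knight and Carol is a knave.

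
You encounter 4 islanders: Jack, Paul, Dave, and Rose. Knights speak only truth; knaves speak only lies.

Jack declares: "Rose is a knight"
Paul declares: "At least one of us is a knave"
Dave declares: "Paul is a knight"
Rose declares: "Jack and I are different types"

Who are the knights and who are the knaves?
Jack is a knave.
Paul is a knight.
Dave is a knight.
Rose is a knave.

Verification:
- Jack (knave) says "Rose is a knight" - this is FALSE (a lie) because Rose is a knave.
- Paul (knight) says "At least one of us is a knave" - this is TRUE because Jack and Rose are knaves.
- Dave (knight) says "Paul is a knight" - this is TRUE because Paul is a knight.
- Rose (knave) says "Jack and I are different types" - this is FALSE (a lie) because Rose is a knave and Jack is a knave.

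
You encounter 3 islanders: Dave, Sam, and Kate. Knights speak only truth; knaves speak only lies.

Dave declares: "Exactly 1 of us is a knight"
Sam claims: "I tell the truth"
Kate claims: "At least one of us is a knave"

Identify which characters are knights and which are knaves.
Dave is a knave.
Sam is a knight.
Kate is a knight.

Verification:
- Dave (knave) says "Exactly 1 of us is a knight" - this is FALSE (a lie) because there are 2 knights.
- Sam (knight) says "I tell the truth" - this is TRUE because Sam is a knight.
- Kate (knight) says "At least one of us is a knave" - this is TRUE because Dave is a knave.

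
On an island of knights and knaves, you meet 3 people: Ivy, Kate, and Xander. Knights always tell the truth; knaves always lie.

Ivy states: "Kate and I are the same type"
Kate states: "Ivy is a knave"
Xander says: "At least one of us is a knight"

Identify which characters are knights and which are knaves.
Ivy is a knave.
Kate is a knight.
Xander is a knight.

Verification:
- Ivy (knave) says "Kate and I are the same type" - this is FALSE (a lie) because Ivy is a knave and Kate is a knight.
- Kate (knight) says "Ivy is a knave" - this is TRUE because Ivy is a knave.
- Xander (knight) says "At least one of us is a knight" - this is TRUE because Kate and Xander are knights.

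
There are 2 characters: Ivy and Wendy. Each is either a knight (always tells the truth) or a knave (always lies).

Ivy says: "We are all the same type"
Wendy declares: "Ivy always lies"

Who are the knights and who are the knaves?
Ivy is a knave.
Wendy is a knight.

Verification:
- Ivy (knave) says "We are all the same type" - this is FALSE (a lie) because Wendy is a knight and Ivy is a knave.
- Wendy (knight) says "Ivy always lies" - this is TRUE because Ivy is a knave.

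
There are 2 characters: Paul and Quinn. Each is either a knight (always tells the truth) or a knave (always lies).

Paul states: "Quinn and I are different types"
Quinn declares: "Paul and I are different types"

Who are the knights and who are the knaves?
Paul is a knave.
Quinn is a knave.

Verification:
- Paul (knave) says "Quinn and I are different types" - this is FALSE (a lie) because Paul is a knave and Quinn is a knave.
- Quinn (knave) says "Paul and I are different types" - this is FALSE (a lie) because Quinn is a knave and Paul is a knave.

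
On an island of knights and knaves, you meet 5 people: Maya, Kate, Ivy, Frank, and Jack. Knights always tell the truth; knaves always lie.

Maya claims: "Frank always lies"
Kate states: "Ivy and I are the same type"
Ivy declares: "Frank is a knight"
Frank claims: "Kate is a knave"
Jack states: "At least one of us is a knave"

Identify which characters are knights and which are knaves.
Maya is a knave.
Kate is a knave.
Ivy is a knight.
Frank is a knight.
Jack is a knight.

Verification:
- Maya (knave) says "Frank always lies" - this is FALSE (a lie) because Frank is a knight.
- Kate (knave) says "Ivy and I are the same type" - this is FALSE (a lie) because Kate is a knave and Ivy is a knight.
- Ivy (knight) says "Frank is a knight" - this is TRUE because Frank is a knight.
- Frank (knight) says "Kate is a knave" - this is TRUE because Kate is a knave.
- Jack (knight) says "At least one of us is a knave" - this is TRUE because Maya and Kate are knaves.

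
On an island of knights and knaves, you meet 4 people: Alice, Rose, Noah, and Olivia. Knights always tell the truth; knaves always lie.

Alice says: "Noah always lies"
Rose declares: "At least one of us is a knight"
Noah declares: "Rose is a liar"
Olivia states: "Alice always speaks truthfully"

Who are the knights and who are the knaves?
Alice is a knight.
Rose is a knight.
Noah is a knave.
Olivia is a knight.

Verification:
- Alice (knight) says "Noah always lies" - this is TRUE because Noah is a knave.
- Rose (knight) says "At least one of us is a knight" - this is TRUE because Alice, Rose, and Olivia are knights.
- Noah (knave) says "Rose is a liar" - this is FALSE (a lie) because Rose is a knight.
- Olivia (knight) says "Alice always speaks truthfully" - this is TRUE because Alice is a knight.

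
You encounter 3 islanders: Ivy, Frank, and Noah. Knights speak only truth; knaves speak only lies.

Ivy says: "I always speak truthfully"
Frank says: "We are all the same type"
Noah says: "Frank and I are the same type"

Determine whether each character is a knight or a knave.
Ivy is a knight.
Frank is a knight.
Noah is a knight.

Verification:
- Ivy (knight) says "I always speak truthfully" - this is TRUE because Ivy is a knight.
- Frank (knight) says "We are all the same type" - this is TRUE because Ivy, Frank, and Noah are knights.
- Noah (knight) says "Frank and I are the same type" - this is TRUE because Noah is a knight and Frank is a knight.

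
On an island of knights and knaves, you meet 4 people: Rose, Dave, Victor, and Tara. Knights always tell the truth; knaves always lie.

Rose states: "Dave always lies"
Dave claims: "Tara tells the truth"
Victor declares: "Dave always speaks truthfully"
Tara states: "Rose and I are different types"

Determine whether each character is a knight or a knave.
Rose is a knave.
Dave is a knight.
Victor is a knight.
Tara is a knight.

Verification:
- Rose (knave) says "Dave always lies" - this is FALSE (a lie) because Dave is a knight.
- Dave (knight) says "Tara tells the truth" - this is TRUE because Tara is a knight.
- Victor (knight) says "Dave always speaks truthfully" - this is TRUE because Dave is a knight.
- Tara (knight) says "Rose and I are different types" - this is TRUE because Tara is a knight and Rose is a knave.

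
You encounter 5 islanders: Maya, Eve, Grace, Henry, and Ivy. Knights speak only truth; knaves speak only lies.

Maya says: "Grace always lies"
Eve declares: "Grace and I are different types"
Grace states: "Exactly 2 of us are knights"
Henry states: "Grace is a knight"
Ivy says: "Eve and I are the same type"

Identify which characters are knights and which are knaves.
Maya is a knight.
Eve is a knight.
Grace is a knave.
Henry is a knave.
Ivy is a knight.

Verification:
- Maya (knight) says "Grace always lies" - this is TRUE because Grace is a knave.
- Eve (knight) says "Grace and I are different types" - this is TRUE because Eve is a knight and Grace is a knave.
- Grace (knave) says "Exactly 2 of us are knights" - this is FALSE (a lie) because there are 3 knights.
- Henry (knave) says "Grace is a knight" - this is FALSE (a lie) because Grace is a knave.
- Ivy (knight) says "Eve and I are the same type" - this is TRUE because Ivy is a knight and Eve is a knight.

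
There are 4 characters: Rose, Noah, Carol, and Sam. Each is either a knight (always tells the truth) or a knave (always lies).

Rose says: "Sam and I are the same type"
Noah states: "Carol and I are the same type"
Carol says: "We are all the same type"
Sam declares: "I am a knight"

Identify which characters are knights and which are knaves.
Rose is a knight.
Noah is a knight.
Carol is a knight.
Sam is a knight.

Verification:
- Rose (knight) says "Sam and I are the same type" - this is TRUE because Rose is a knight and Sam is a knight.
- Noah (knight) says "Carol and I are the same type" - this is TRUE because Noah is a knight and Carol is a knight.
- Carol (knight) says "We are all the same type" - this is TRUE because Rose, Noah, Carol, and Sam are knights.
- Sam (knight) says "I am a knight" - this is TRUE because Sam is a knight.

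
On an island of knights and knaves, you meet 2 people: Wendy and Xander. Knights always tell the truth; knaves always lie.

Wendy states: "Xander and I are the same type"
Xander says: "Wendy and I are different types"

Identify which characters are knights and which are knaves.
Wendy is a knave.
Xander is a knight.

Verification:
- Wendy (knave) says "Xander and I are the same type" - this is FALSE (a lie) because Wendy is a knave and Xander is a knight.
- Xander (knight) says "Wendy and I are different types" - this is TRUE because Xander is a knight and Wendy is a knave.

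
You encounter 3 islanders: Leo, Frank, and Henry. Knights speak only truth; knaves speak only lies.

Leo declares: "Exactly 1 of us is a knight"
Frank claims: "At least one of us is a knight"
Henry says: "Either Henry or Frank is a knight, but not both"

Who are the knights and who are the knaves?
Leo is a knave.
Frank is a knave.
Henry is a knave.

Verification:
- Leo (knave) says "Exactly 1 of us is a knight" - this is FALSE (a lie) because there are 0 knights.
- Frank (knave) says "At least one of us is a knight" - this is FALSE (a lie) because no one is a knight.
- Henry (knave) says "Either Henry or Frank is a knight, but not both" - this is FALSE (a lie) because Henry is a knave and Frank is a knave.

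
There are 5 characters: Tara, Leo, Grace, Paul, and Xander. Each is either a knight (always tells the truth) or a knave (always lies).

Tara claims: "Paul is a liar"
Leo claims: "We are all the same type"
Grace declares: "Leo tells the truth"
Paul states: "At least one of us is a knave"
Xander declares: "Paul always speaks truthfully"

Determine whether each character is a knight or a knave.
Tara is a knave.
Leo is a knave.
Grace is a knave.
Paul is a knight.
Xander is a knight.

Verification:
- Tara (knave) says "Paul is a liar" - this is FALSE (a lie) because Paul is a knight.
- Leo (knave) says "We are all the same type" - this is FALSE (a lie) because Paul and Xander are knights and Tara, Leo, and Grace are knaves.
- Grace (knave) says "Leo tells the truth" - this is FALSE (a lie) because Leo is a knave.
- Paul (knight) says "At least one of us is a knave" - this is TRUE because Tara, Leo, and Grace are knaves.
- Xander (knight) says "Paul always speaks truthfully" - this is TRUE because Paul is a knight.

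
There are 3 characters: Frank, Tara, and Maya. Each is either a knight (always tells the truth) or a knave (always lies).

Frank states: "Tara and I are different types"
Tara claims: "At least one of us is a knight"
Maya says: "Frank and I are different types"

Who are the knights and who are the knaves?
Frank is a knave.
Tara is a knave.
Maya is a knave.

Verification:
- Frank (knave) says "Tara and I are different types" - this is FALSE (a lie) because Frank is a knave and Tara is a knave.
- Tara (knave) says "At least one of us is a knight" - this is FALSE (a lie) because no one is a knight.
- Maya (knave) says "Frank and I are different types" - this is FALSE (a lie) because Maya is a knave and Frank is a knave.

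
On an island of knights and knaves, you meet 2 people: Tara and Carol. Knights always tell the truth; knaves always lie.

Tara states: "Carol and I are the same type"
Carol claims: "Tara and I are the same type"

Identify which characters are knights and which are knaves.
Tara is a knight.
Carol is a knight.

Verification:
- Tara (knight) says "Carol and I are the same type" - this is TRUE because Tara is a knight and Carol is a knight.
- Carol (knight) says "Tara and I are the same type" - this is TRUE because Carol is a knight and Tara is a knight.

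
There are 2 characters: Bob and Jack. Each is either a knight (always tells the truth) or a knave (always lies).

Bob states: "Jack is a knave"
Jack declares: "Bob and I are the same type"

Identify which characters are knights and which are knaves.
Bob is a knight.
Jack is a knave.

Verification:
- Bob (knight) says "Jack is a knave" - this is TRUE because Jack is a knave.
- Jack (knave) says "Bob and I are the same type" - this is FALSE (a lie) because Jack is a knave and Bob is a knight.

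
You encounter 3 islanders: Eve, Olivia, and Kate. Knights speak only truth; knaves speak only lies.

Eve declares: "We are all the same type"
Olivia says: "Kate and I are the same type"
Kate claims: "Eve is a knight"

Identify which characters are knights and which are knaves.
Eve is a knight.
Olivia is a knight.
Kate is a knight.

Verification:
- Eve (knight) says "We are all the same type" - this is TRUE because Eve, Olivia, and Kate are knights.
- Olivia (knight) says "Kate and I are the same type" - this is TRUE because Olivia is a knight and Kate is a knight.
- Kate (knight) says "Eve is a knight" - this is TRUE because Eve is a knight.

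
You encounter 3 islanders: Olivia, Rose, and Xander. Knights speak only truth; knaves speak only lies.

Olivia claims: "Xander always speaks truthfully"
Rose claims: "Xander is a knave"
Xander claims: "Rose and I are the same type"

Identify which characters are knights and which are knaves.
Olivia is a knave.
Rose is a knight.
Xander is a knave.

Verification:
- Olivia (knave) says "Xander always speaks truthfully" - this is FALSE (a lie) because Xander is a knave.
- Rose (knight) says "Xander is a knave" - this is TRUE because Xander is a knave.
- Xander (knave) says "Rose and I are the same type" - this is FALSE (a lie) because Xander is a knave and Rose is a knight.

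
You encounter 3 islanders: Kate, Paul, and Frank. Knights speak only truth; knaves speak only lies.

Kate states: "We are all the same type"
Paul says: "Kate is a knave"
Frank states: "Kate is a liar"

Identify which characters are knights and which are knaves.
Kate is a knave.
Paul is a knight.
Frank is a knight.

Verification:
- Kate (knave) says "We are all the same type" - this is FALSE (a lie) because Paul and Frank are knights and Kate is a knave.
- Paul (knight) says "Kate is a knave" - this is TRUE because Kate is a knave.
- Frank (knight) says "Kate is a liar" - this is TRUE because Kate is a knave.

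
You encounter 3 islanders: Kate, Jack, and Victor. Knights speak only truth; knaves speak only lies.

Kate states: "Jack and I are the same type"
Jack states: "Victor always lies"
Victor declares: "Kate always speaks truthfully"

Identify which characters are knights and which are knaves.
Kate is a knave.
Jack is a knight.
Victor is a knave.

Verification:
- Kate (knave) says "Jack and I are the same type" - this is FALSE (a lie) because Kate is a knave and Jack is a knight.
- Jack (knight) says "Victor always lies" - this is TRUE because Victor is a knave.
- Victor (knave) says "Kate always speaks truthfully" - this is FALSE (a lie) because Kate is a knave.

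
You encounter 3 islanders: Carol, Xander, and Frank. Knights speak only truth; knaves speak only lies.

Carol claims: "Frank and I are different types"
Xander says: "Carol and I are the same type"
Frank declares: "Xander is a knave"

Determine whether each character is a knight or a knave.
Carol is a knight.
Xander is a knight.
Frank is a knave.

Verification:
- Carol (knight) says "Frank and I are different types" - this is TRUE because Carol is a knight and Frank is a knave.
- Xander (knight) says "Carol and I are the same type" - this is TRUE because Xander is a knight and Carol is a knight.
- Frank (knave) says "Xander is a knave" - this is FALSE (a lie) because Xander is a knight.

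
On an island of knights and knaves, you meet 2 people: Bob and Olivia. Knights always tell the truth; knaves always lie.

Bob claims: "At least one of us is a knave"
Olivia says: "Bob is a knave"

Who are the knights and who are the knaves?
Bob is a knight.
Olivia is a knave.

Verification:
- Bob (knight) says "At least one of us is a knave" - this is TRUE because Olivia is a knave.
- Olivia (knave) says "Bob is a knave" - this is FALSE (a lie) because Bob is a knight.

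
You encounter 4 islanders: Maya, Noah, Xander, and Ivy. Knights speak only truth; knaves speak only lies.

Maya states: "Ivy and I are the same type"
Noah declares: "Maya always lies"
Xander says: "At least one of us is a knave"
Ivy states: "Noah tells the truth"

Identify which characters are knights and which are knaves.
Maya is a knave.
Noah is a knight.
Xander is a knight.
Ivy is a knight.

Verification:
- Maya (knave) says "Ivy and I are the same type" - this is FALSE (a lie) because Maya is a knave and Ivy is a knight.
- Noah (knight) says "Maya always lies" - this is TRUE because Maya is a knave.
- Xander (knight) says "At least one of us is a knave" - this is TRUE because Maya is a knave.
- Ivy (knight) says "Noah tells the truth" - this is TRUE because Noah is a knight.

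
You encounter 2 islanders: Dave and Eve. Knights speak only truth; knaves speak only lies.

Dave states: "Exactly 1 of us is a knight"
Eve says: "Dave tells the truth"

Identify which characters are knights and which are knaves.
Dave is a knave.
Eve is a knave.

Verification:
- Dave (knave) says "Exactly 1 of us is a knight" - this is FALSE (a lie) because there are 0 knights.
- Eve (knave) says "Dave tells the truth" - this is FALSE (a lie) because Dave is a knave.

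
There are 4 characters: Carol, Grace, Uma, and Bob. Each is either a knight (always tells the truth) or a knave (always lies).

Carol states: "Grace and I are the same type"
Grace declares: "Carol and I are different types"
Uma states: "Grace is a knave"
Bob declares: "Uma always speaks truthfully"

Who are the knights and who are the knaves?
Carol is a knave.
Grace is a knight.
Uma is a knave.
Bob is a knave.

Verification:
- Carol (knave) says "Grace and I are the same type" - this is FALSE (a lie) because Carol is a knave and Grace is a knight.
- Grace (knight) says "Carol and I are different types" - this is TRUE because Grace is a knight and Carol is a knave.
- Uma (knave) says "Grace is a knave" - this is FALSE (a lie) because Grace is a knight.
- Bob (knave) says "Uma always speaks truthfully" - this is FALSE (a lie) because Uma is a knave.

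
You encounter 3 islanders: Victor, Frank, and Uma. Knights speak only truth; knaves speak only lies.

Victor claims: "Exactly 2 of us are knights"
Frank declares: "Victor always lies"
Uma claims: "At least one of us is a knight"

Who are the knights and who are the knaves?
Victor is a knight.
Frank is a knave.
Uma is a knight.

Verification:
- Victor (knight) says "Exactly 2 of us are knights" - this is TRUE because there are 2 knights.
- Frank (knave) says "Victor always lies" - this is FALSE (a lie) because Victor is a knight.
- Uma (knight) says "At least one of us is a knight" - this is TRUE because Victor and Uma are knights.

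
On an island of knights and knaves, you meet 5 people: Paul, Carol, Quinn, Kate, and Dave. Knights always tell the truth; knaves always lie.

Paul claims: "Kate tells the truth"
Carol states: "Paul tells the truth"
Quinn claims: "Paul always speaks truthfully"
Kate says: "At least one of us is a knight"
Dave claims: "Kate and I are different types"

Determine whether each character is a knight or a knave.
Paul is a knave.
Carol is a knave.
Quinn is a knave.
Kate is a knave.
Dave is a knave.

Verification:
- Paul (knave) says "Kate tells the truth" - this is FALSE (a lie) because Kate is a knave.
- Carol (knave) says "Paul tells the truth" - this is FALSE (a lie) because Paul is a knave.
- Quinn (knave) says "Paul always speaks truthfully" - this is FALSE (a lie) because Paul is a knave.
- Kate (knave) says "At least one of us is a knight" - this is FALSE (a lie) because no one is a knight.
- Dave (knave) says "Kate and I are different types" - this is FALSE (a lie) because Dave is a knave and Kate is a knave.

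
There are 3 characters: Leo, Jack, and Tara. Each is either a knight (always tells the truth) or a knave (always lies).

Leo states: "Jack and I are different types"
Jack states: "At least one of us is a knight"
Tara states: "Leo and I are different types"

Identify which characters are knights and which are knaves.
Leo is a knave.
Jack is a knave.
Tara is a knave.

Verification:
- Leo (knave) says "Jack and I are different types" - this is FALSE (a lie) because Leo is a knave and Jack is a knave.
- Jack (knave) says "At least one of us is a knight" - this is FALSE (a lie) because no one is a knight.
- Tara (knave) says "Leo and I are different types" - this is FALSE (a lie) because Tara is a knave and Leo is a knave.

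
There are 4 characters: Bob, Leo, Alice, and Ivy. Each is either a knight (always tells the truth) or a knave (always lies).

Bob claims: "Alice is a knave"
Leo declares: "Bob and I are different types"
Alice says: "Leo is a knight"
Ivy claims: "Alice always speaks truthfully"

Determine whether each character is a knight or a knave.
Bob is a knave.
Leo is a knight.
Alice is a knight.
Ivy is a knight.

Verification:
- Bob (knave) says "Alice is a knave" - this is FALSE (a lie) because Alice is a knight.
- Leo (knight) says "Bob and I are different types" - this is TRUE because Leo is a knight and Bob is a knave.
- Alice (knight) says "Leo is a knight" - this is TRUE because Leo is a knight.
- Ivy (knight) says "Alice always speaks truthfully" - this is TRUE because Alice is a knight.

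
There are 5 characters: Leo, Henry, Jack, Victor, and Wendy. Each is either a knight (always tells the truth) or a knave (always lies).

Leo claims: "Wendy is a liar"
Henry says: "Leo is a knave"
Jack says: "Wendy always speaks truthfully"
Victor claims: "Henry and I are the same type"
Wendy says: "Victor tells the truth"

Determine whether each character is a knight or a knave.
Leo is a knave.
Henry is a knight.
Jack is a knight.
Victor is a knight.
Wendy is a knight.

Verification:
- Leo (knave) says "Wendy is a liar" - this is FALSE (a lie) because Wendy is a knight.
- Henry (knight) says "Leo is a knave" - this is TRUE because Leo is a knave.
- Jack (knight) says "Wendy always speaks truthfully" - this is TRUE because Wendy is a knight.
- Victor (knight) says "Henry and I are the same type" - this is TRUE because Victor is a knight and Henry is a knight.
- Wendy (knight) says "Victor tells the truth" - this is TRUE because Victor is a knight.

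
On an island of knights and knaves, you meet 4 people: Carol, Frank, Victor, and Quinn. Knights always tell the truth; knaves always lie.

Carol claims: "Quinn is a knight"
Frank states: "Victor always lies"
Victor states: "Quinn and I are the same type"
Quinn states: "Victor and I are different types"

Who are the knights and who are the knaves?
Carol is a knight.
Frank is a knight.
Victor is a knave.
Quinn is a knight.

Verification:
- Carol (knight) says "Quinn is a knight" - this is TRUE because Quinn is a knight.
- Frank (knight) says "Victor always lies" - this is TRUE because Victor is a knave.
- Victor (knave) says "Quinn and I are the same type" - this is FALSE (a lie) because Victor is a knave and Quinn is a knight.
- Quinn (knight) says "Victor and I are different types" - this is TRUE because Quinn is a knight and Victor is a knave.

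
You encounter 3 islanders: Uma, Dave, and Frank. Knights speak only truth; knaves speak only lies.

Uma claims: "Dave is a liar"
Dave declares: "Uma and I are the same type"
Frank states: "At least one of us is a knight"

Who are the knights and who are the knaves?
Uma is a knight.
Dave is a knave.
Frank is a knight.

Verification:
- Uma (knight) says "Dave is a liar" - this is TRUE because Dave is a knave.
- Dave (knave) says "Uma and I are the same type" - this is FALSE (a lie) because Dave is a knave and Uma is a knight.
- Frank (knight) says "At least one of us is a knight" - this is TRUE because Uma and Frank are knights.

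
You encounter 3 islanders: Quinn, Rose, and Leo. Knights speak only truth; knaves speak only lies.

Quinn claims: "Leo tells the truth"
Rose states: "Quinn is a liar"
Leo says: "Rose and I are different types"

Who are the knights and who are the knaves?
Quinn is a knight.
Rose is a knave.
Leo is a knight.

Verification:
- Quinn (knight) says "Leo tells the truth" - this is TRUE because Leo is a knight.
- Rose (knave) says "Quinn is a liar" - this is FALSE (a lie) because Quinn is a knight.
- Leo (knight) says "Rose and I are different types" - this is TRUE because Leo is a knight and Rose is a knave.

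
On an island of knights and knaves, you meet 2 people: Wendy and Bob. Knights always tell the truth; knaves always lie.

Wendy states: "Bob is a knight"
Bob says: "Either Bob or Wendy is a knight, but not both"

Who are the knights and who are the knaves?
Wendy is a knave.
Bob is a knave.

Verification:
- Wendy (knave) says "Bob is a knight" - this is FALSE (a lie) because Bob is a knave.
- Bob (knave) says "Either Bob or Wendy is a knight, but not both" - this is FALSE (a lie) because Bob is a knave and Wendy is a knave.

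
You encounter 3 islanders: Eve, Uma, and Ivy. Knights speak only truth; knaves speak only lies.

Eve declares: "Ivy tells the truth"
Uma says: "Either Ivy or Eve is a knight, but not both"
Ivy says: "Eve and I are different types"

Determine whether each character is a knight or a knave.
Eve is a knave.
Uma is a knave.
Ivy is a knave.

Verification:
- Eve (knave) says "Ivy tells the truth" - this is FALSE (a lie) because Ivy is a knave.
- Uma (knave) says "Either Ivy or Eve is a knight, but not both" - this is FALSE (a lie) because Ivy is a knave and Eve is a knave.
- Ivy (knave) says "Eve and I are different types" - this is FALSE (a lie) because Ivy is a knave and Eve is a knave.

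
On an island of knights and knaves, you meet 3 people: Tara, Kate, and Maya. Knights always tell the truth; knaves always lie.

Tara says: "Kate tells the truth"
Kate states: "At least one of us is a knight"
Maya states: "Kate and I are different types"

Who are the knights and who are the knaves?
Tara is a knave.
Kate is a knave.
Maya is a knave.

Verification:
- Tara (knave) says "Kate tells the truth" - this is FALSE (a lie) because Kate is a knave.
- Kate (knave) says "At least one of us is a knight" - this is FALSE (a lie) because no one is a knight.
- Maya (knave) says "Kate and I are different types" - this is FALSE (a lie) because Maya is a knave and Kate is a knave.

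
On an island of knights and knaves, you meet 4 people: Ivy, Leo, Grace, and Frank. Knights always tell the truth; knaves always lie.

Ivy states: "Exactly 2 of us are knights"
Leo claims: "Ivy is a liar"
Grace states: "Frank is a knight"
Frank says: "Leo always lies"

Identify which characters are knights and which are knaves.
Ivy is a knave.
Leo is a knight.
Grace is a knave.
Frank is a knave.

Verification:
- Ivy (knave) says "Exactly 2 of us are knights" - this is FALSE (a lie) because there are 1 knights.
- Leo (knight) says "Ivy is a liar" - this is TRUE because Ivy is a knave.
- Grace (knave) says "Frank is a knight" - this is FALSE (a lie) because Frank is a knave.
- Frank (knave) says "Leo always lies" - this is FALSE (a lie) because Leo is a knight.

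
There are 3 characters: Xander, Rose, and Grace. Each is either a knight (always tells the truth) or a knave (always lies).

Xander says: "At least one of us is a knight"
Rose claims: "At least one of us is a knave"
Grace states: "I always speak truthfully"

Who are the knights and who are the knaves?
Xander is a knight.
Rose is a knight.
Grace is a knave.

Verification:
- Xander (knight) says "At least one of us is a knight" - this is TRUE because Xander and Rose are knights.
- Rose (knight) says "At least one of us is a knave" - this is TRUE because Grace is a knave.
- Grace (knave) says "I always speak truthfully" - this is FALSE (a lie) because Grace is a knave.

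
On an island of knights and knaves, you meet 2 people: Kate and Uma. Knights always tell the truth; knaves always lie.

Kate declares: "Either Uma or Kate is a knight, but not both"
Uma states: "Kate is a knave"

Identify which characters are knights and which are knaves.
Kate is a knight.
Uma is a knave.

Verification:
- Kate (knight) says "Either Uma or Kate is a knight, but not both" - this is TRUE because Uma is a knave and Kate is a knight.
- Uma (knave) says "Kate is a knave" - this is FALSE (a lie) because Kate is a knight.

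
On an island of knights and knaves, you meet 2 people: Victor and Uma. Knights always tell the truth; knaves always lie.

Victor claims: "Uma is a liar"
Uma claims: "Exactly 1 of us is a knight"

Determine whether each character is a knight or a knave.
Victor is a knave.
Uma is a knight.

Verification:
- Victor (knave) says "Uma is a liar" - this is FALSE (a lie) because Uma is a knight.
- Uma (knight) says "Exactly 1 of us is a knight" - this is TRUE because there are 1 knights.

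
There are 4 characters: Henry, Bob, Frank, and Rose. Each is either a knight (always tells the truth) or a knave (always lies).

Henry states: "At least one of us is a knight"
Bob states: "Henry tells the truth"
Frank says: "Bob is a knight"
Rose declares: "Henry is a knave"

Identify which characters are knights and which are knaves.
Henry is a knight.
Bob is a knight.
Frank is a knight.
Rose is a knave.

Verification:
- Henry (knight) says "At least one of us is a knight" - this is TRUE because Henry, Bob, and Frank are knights.
- Bob (knight) says "Henry tells the truth" - this is TRUE because Henry is a knight.
- Frank (knight) says "Bob is a knight" - this is TRUE because Bob is a knight.
- Rose (knave) says "Henry is a knave" - this is FALSE (a lie) because Henry is a knight.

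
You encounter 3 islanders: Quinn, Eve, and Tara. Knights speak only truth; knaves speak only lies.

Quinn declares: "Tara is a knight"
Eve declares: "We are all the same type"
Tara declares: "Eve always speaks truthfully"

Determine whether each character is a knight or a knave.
Quinn is a knight.
Eve is a knight.
Tara is a knight.

Verification:
- Quinn (knight) says "Tara is a knight" - this is TRUE because Tara is a knight.
- Eve (knight) says "We are all the same type" - this is TRUE because Quinn, Eve, and Tara are knights.
- Tara (knight) says "Eve always speaks truthfully" - this is TRUE because Eve is a knight.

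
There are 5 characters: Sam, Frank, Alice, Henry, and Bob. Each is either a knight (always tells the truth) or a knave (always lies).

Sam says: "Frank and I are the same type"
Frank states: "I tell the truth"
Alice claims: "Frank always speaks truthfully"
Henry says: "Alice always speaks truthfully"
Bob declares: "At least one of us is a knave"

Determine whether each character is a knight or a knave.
Sam is a knave.
Frank is a knight.
Alice is a knight.
Henry is a knight.
Bob is a knight.

Verification:
- Sam (knave) says "Frank and I are the same type" - this is FALSE (a lie) because Sam is a knave and Frank is a knight.
- Frank (knight) says "I tell the truth" - this is TRUE because Frank is a knight.
- Alice (knight) says "Frank always speaks truthfully" - this is TRUE because Frank is a knight.
- Henry (knight) says "Alice always speaks truthfully" - this is TRUE because Alice is a knight.
- Bob (knight) says "At least one of us is a knave" - this is TRUE because Sam is a knave.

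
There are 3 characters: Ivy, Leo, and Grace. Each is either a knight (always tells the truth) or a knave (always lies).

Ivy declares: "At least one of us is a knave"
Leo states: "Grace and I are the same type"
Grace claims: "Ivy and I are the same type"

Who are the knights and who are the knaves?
Ivy is a knight.
Leo is a knave.
Grace is a knight.

Verification:
- Ivy (knight) says "At least one of us is a knave" - this is TRUE because Leo is a knave.
- Leo (knave) says "Grace and I are the same type" - this is FALSE (a lie) because Leo is a knave and Grace is a knight.
- Grace (knight) says "Ivy and I are the same type" - this is TRUE because Grace is a knight and Ivy is a knight.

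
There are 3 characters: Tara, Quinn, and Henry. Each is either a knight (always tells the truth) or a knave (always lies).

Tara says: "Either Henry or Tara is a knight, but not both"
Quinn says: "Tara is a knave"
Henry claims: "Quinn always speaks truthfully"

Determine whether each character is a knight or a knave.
Tara is a knight.
Quinn is a knave.
Henry is a knave.

Verification:
- Tara (knight) says "Either Henry or Tara is a knight, but not both" - this is TRUE because Henry is a knave and Tara is a knight.
- Quinn (knave) says "Tara is a knave" - this is FALSE (a lie) because Tara is a knight.
- Henry (knave) says "Quinn always speaks truthfully" - this is FALSE (a lie) because Quinn is a knave.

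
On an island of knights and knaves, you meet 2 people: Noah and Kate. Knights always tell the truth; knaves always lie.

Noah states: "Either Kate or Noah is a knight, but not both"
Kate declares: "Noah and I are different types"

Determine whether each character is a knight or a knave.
Noah is a knave.
Kate is a knave.

Verification:
- Noah (knave) says "Either Kate or Noah is a knight, but not both" - this is FALSE (a lie) because Kate is a knave and Noah is a knave.
- Kate (knave) says "Noah and I are different types" - this is FALSE (a lie) because Kate is a knave and Noah is a knave.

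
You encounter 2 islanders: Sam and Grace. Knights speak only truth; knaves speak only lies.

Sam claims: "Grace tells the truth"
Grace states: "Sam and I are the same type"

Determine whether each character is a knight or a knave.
Sam is a knight.
Grace is a knight.

Verification:
- Sam (knight) says "Grace tells the truth" - this is TRUE because Grace is a knight.
- Grace (knight) says "Sam and I are the same type" - this is TRUE because Grace is a knight and Sam is a knight.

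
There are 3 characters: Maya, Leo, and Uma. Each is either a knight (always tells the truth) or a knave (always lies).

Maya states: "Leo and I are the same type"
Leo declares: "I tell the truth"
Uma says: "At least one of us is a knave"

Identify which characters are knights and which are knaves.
Maya is a knave.
Leo is a knight.
Uma is a knight.

Verification:
- Maya (knave) says "Leo and I are the same type" - this is FALSE (a lie) because Maya is a knave and Leo is a knight.
- Leo (knight) says "I tell the truth" - this is TRUE because Leo is a knight.
- Uma (knight) says "At least one of us is a knave" - this is TRUE because Maya is a knave.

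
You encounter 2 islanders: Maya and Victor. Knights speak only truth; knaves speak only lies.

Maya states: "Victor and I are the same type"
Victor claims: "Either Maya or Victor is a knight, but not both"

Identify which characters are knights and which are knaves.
Maya is a knave.
Victor is a knight.

Verification:
- Maya (knave) says "Victor and I are the same type" - this is FALSE (a lie) because Maya is a knave and Victor is a knight.
- Victor (knight) says "Either Maya or Victor is a knight, but not both" - this is TRUE because Maya is a knave and Victor is a knight.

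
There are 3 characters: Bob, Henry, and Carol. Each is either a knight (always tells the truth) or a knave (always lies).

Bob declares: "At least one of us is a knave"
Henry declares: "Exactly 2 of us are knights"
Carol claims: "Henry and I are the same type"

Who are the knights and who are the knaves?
Bob is a knight.
Henry is a knight.
Carol is a knave.

Verification:
- Bob (knight) says "At least one of us is a knave" - this is TRUE because Carol is a knave.
- Henry (knight) says "Exactly 2 of us are knights" - this is TRUE because there are 2 knights.
- Carol (knave) says "Henry and I are the same type" - this is FALSE (a lie) because Carol is a knave and Henry is a knight.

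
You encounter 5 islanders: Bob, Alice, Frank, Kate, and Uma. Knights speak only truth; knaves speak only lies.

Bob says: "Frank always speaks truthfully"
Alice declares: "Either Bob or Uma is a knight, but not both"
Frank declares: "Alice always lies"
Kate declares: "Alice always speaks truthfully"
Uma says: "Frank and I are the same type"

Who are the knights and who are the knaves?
Bob is a knight.
Alice is a knave.
Frank is a knight.
Kate is a knave.
Uma is a knight.

Verification:
- Bob (knight) says "Frank always speaks truthfully" - this is TRUE because Frank is a knight.
- Alice (knave) says "Either Bob or Uma is a knight, but not both" - this is FALSE (a lie) because Bob is a knight and Uma is a knight.
- Frank (knight) says "Alice always lies" - this is TRUE because Alice is a knave.
- Kate (knave) says "Alice always speaks truthfully" - this is FALSE (a lie) because Alice is a knave.
- Uma (knight) says "Frank and I are the same type" - this is TRUE because Uma is a knight and Frank is a knight.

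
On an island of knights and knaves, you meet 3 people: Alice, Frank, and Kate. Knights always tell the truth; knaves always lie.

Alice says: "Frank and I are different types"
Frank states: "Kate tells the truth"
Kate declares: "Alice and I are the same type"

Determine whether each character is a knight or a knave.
Alice is a knight.
Frank is a knave.
Kate is a knave.

Verification:
- Alice (knight) says "Frank and I are different types" - this is TRUE because Alice is a knight and Frank is a knave.
- Frank (knave) says "Kate tells the truth" - this is FALSE (a lie) because Kate is a knave.
- Kate (knave) says "Alice and I are the same type" - this is FALSE (a lie) because Kate is a knave and Alice is a knight.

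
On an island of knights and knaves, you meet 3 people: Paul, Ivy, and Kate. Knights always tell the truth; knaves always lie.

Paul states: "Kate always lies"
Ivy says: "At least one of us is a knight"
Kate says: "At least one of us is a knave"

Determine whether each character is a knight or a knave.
Paul is a knave.
Ivy is a knight.
Kate is a knight.

Verification:
- Paul (knave) says "Kate always lies" - this is FALSE (a lie) because Kate is a knight.
- Ivy (knight) says "At least one of us is a knight" - this is TRUE because Ivy and Kate are knights.
- Kate (knight) says "At least one of us is a knave" - this is TRUE because Paul is a knave.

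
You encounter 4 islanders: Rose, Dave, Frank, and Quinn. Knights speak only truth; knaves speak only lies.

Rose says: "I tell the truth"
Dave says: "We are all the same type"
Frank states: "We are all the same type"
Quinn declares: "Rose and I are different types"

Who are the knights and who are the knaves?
Rose is a knave.
Dave is a knave.
Frank is a knave.
Quinn is a knight.

Verification:
- Rose (knave) says "I tell the truth" - this is FALSE (a lie) because Rose is a knave.
- Dave (knave) says "We are all the same type" - this is FALSE (a lie) because Quinn is a knight and Rose, Dave, and Frank are knaves.
- Frank (knave) says "We are all the same type" - this is FALSE (a lie) because Quinn is a knight and Rose, Dave, and Frank are knaves.
- Quinn (knight) says "Rose and I are different types" - this is TRUE because Quinn is a knight and Rose is a knave.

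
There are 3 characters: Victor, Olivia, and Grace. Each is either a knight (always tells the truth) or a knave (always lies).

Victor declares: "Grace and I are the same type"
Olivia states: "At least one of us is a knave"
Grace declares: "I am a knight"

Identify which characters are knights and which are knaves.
Victor is a knave.
Olivia is a knight.
Grace is a knight.

Verification:
- Victor (knave) says "Grace and I are the same type" - this is FALSE (a lie) because Victor is a knave and Grace is a knight.
- Olivia (knight) says "At least one of us is a knave" - this is TRUE because Victor is a knave.
- Grace (knight) says "I am a knight" - this is TRUE because Grace is a knight.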